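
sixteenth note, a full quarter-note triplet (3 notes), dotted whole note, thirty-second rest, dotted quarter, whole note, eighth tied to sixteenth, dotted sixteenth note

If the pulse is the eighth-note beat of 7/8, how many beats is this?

30

One eighth-note beat = 4 thirty-second notes.
In thirty-second notes: sixteenth note = 2; a full quarter-note triplet (3 notes) (three triplet quarters span one half) = 16; dotted whole note = 48; thirty-second rest = 1; dotted quarter = 12; whole note = 32; eighth tied to sixteenth (eighth + sixteenth) = 6; dotted sixteenth note = 3.
Total: 2 + 16 + 48 + 1 + 12 + 32 + 6 + 3 = 120.
120 ÷ 4 = 30 beats.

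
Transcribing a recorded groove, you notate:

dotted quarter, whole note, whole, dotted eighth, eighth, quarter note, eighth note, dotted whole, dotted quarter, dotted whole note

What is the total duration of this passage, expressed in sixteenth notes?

In sixteenth notes: dotted quarter = 6; whole note = 16; whole = 16; dotted eighth = 3; eighth = 2; quarter note = 4; eighth note = 2; dotted whole = 24; dotted quarter = 6; dotted whole note = 24.
Altogether 6 + 16 + 16 + 3 + 2 + 4 + 2 + 24 + 6 + 24 = 103 sixteenth notes.

103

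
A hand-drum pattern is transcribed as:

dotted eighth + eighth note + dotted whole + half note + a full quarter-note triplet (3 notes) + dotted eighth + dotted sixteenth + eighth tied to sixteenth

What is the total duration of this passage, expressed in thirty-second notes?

105

Express everything in thirty-second notes: dotted eighth = 6; eighth note = 4; dotted whole = 48; half note = 16; a full quarter-note triplet (3 notes) (three triplet quarters span one half) = 16; dotted eighth = 6; dotted sixteenth = 3; eighth tied to sixteenth (eighth + sixteenth) = 6.
Total: 6 + 4 + 48 + 16 + 16 + 6 + 3 + 6 = 105 thirty-second notes.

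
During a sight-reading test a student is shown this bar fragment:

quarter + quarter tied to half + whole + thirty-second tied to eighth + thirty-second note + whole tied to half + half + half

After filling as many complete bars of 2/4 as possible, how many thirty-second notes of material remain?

One bar of 2/4 = 16 thirty-second notes.
Each duration in thirty-second notes: quarter = 8; quarter tied to half (quarter + half) = 24; whole = 32; thirty-second tied to eighth (thirty-second + eighth) = 5; thirty-second note = 1; whole tied to half (whole + half) = 48; half = 16; half = 16.
Altogether 8 + 24 + 32 + 5 + 1 + 48 + 16 + 16 = 150.
150 ÷ 16 = 9 complete bars with 6 thirty-second notes remaining.

6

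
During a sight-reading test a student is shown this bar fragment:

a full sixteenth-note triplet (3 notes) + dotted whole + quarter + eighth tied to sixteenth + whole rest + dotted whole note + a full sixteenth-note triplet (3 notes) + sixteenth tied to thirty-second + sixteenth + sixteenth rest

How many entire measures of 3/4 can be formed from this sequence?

One bar of 3/4 = 24 thirty-second notes.
Convert each value to thirty-second notes: a full sixteenth-note triplet (3 notes) (three triplet sixteenths span one eighth) = 4; dotted whole = 48; quarter = 8; eighth tied to sixteenth (eighth + sixteenth) = 6; whole rest = 32; dotted whole note = 48; a full sixteenth-note triplet (3 notes) (three triplet sixteenths span one eighth) = 4; sixteenth tied to thirty-second (sixteenth + thirty-second) = 3; sixteenth = 2; sixteenth rest = 2.
Altogether 4 + 48 + 8 + 6 + 32 + 48 + 4 + 3 + 2 + 2 = 157.
157 ÷ 24 = 6 complete bars with 13 left over.

6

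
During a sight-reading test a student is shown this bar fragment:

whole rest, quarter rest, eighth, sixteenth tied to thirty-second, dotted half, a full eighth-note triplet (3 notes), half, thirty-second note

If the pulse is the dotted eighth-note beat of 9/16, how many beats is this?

One dotted eighth-note beat = 6 thirty-second notes.
Each duration in thirty-second notes: whole rest = 32; quarter rest = 8; eighth = 4; sixteenth tied to thirty-second (sixteenth + thirty-second) = 3; dotted half = 24; a full eighth-note triplet (3 notes) (three triplet eighths span one quarter) = 8; half = 16; thirty-second note = 1.
Altogether 32 + 8 + 4 + 3 + 24 + 8 + 16 + 1 = 96.
96 ÷ 6 = 16 beats.

16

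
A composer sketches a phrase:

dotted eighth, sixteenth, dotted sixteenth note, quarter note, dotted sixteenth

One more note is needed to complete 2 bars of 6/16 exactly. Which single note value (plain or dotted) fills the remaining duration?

2 bars of 6/16 = 24 thirty-second notes.
In thirty-second notes: dotted eighth = 6; sixteenth = 2; dotted sixteenth note = 3; quarter note = 8; dotted sixteenth = 3.
Sum: 6 + 2 + 3 + 8 + 3 = 22.
Remaining: 24 − 22 = 2 thirty-second notes, which is a sixteenth note.

sixteenth note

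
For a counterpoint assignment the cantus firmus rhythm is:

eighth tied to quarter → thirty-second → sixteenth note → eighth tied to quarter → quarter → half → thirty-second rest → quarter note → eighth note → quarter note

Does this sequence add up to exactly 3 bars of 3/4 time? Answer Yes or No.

One bar of 3/4 = 24 thirty-second notes, so 3 bars = 72.
Express everything in thirty-second notes: eighth tied to quarter (eighth + quarter) = 12; thirty-second = 1; sixteenth note = 2; eighth tied to quarter (eighth + quarter) = 12; quarter = 8; half = 16; thirty-second rest = 1; quarter note = 8; eighth note = 4; quarter note = 8.
Altogether 12 + 1 + 2 + 12 + 8 + 16 + 1 + 8 + 4 + 8 = 72.
72 equals 72, so the answer is Yes.

Yes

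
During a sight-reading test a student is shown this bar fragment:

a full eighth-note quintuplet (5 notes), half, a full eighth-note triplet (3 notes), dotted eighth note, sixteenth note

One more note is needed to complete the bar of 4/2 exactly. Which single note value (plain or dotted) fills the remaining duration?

The bar of 4/2 = 32 sixteenth notes.
Each duration in sixteenth notes: a full eighth-note quintuplet (5 notes) (five quintuplet eighths span one half) = 8; half = 8; a full eighth-note triplet (3 notes) (three triplet eighths span one quarter) = 4; dotted eighth note = 3; sixteenth note = 1.
Adding: 8 + 8 + 4 + 3 + 1 = 24.
Remaining: 32 − 24 = 8 sixteenth notes, which is a half note.

half note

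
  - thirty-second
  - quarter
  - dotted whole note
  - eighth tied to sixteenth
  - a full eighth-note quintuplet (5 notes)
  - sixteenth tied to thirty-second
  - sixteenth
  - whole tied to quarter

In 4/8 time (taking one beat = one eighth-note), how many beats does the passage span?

One eighth-note beat = 4 thirty-second notes.
Express everything in thirty-second notes: thirty-second = 1; quarter = 8; dotted whole note = 48; eighth tied to sixteenth (eighth + sixteenth) = 6; a full eighth-note quintuplet (5 notes) (five quintuplet eighths span one half) = 16; sixteenth tied to thirty-second (sixteenth + thirty-second) = 3; sixteenth = 2; whole tied to quarter (whole + quarter) = 40.
Total: 1 + 8 + 48 + 6 + 16 + 3 + 2 + 40 = 124.
124 ÷ 4 = 31 beats.

31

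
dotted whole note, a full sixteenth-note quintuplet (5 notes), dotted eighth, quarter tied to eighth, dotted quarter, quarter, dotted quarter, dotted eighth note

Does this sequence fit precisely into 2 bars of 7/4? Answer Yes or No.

One bar of 7/4 = 28 sixteenth notes, so 2 bars = 56.
Working in sixteenth notes: dotted whole note = 24; a full sixteenth-note quintuplet (5 notes) (five quintuplet sixteenths span one quarter) = 4; dotted eighth = 3; quarter tied to eighth (quarter + eighth) = 6; dotted quarter = 6; quarter = 4; dotted quarter = 6; dotted eighth note = 3.
Altogether 24 + 4 + 3 + 6 + 6 + 4 + 6 + 3 = 56.
56 equals 56, so the answer is Yes.

Yes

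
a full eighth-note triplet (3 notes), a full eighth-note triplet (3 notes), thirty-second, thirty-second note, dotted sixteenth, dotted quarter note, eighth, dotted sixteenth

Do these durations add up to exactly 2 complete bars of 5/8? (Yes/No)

One bar of 5/8 = 20 thirty-second notes, so 2 bars = 40.
Each duration in thirty-second notes: a full eighth-note triplet (3 notes) (three triplet eighths span one quarter) = 8; a full eighth-note triplet (3 notes) (three triplet eighths span one quarter) = 8; thirty-second = 1; thirty-second note = 1; dotted sixteenth = 3; dotted quarter note = 12; eighth = 4; dotted sixteenth = 3.
Total: 8 + 8 + 1 + 1 + 3 + 12 + 4 + 3 = 40.
40 equals 40, so the answer is Yes.

Yes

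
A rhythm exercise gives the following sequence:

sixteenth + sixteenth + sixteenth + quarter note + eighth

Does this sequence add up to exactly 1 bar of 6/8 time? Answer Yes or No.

One bar of 6/8 = 12 sixteenth notes.
Working in sixteenth notes: sixteenth = 1; sixteenth = 1; sixteenth = 1; quarter note = 4; eighth = 2.
Altogether 1 + 1 + 1 + 4 + 2 = 9.
9 falls short of 12, so the answer is No.

No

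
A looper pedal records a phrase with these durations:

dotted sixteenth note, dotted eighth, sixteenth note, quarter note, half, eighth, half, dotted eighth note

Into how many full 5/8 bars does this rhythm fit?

3

One bar of 5/8 = 20 thirty-second notes.
Express everything in thirty-second notes: dotted sixteenth note = 3; dotted eighth = 6; sixteenth note = 2; quarter note = 8; half = 16; eighth = 4; half = 16; dotted eighth note = 6.
Total: 3 + 6 + 2 + 8 + 16 + 4 + 16 + 6 = 61.
61 ÷ 20 = 3 complete bars with 1 left over.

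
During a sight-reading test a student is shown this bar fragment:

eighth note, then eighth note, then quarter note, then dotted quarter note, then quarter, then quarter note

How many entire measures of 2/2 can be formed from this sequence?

1

One bar of 2/2 = 8 eighth notes.
Each duration in eighth notes: eighth note = 1; eighth note = 1; quarter note = 2; dotted quarter note = 3; quarter = 2; quarter note = 2.
Total: 1 + 1 + 2 + 3 + 2 + 2 = 11.
11 ÷ 8 = 1 complete bar with 3 left over.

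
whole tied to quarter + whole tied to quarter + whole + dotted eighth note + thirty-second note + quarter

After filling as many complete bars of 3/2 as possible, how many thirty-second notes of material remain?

One bar of 3/2 = 48 thirty-second notes.
Express everything in thirty-second notes: whole tied to quarter (whole + quarter) = 40; whole tied to quarter (whole + quarter) = 40; whole = 32; dotted eighth note = 6; thirty-second note = 1; quarter = 8.
Altogether 40 + 40 + 32 + 6 + 1 + 8 = 127.
127 ÷ 48 = 2 complete bars with 31 thirty-second notes remaining.

31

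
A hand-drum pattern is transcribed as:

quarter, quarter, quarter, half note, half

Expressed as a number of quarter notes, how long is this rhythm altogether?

7

Express everything in quarter notes: quarter = 1; quarter = 1; quarter = 1; half note = 2; half = 2.
Sum: 1 + 1 + 1 + 2 + 2 = 7 quarter notes.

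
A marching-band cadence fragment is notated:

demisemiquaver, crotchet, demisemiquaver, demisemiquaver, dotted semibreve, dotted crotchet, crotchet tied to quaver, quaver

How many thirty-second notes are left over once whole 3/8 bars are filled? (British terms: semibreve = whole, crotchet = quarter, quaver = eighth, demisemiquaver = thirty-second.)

One bar of 3/8 = 12 thirty-second notes.
In thirty-second notes: demisemiquaver = 1; crotchet = 8; demisemiquaver = 1; demisemiquaver = 1; dotted semibreve = 48; dotted crotchet = 12; crotchet tied to quaver (crotchet + quaver) = 12; quaver = 4.
Adding: 1 + 8 + 1 + 1 + 48 + 12 + 12 + 4 = 87.
87 ÷ 12 = 7 complete bars with 3 thirty-second notes remaining.

3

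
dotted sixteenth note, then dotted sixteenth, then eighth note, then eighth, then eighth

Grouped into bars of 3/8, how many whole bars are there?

1

One bar of 3/8 = 12 thirty-second notes.
Express everything in thirty-second notes: dotted sixteenth note = 3; dotted sixteenth = 3; eighth note = 4; eighth = 4; eighth = 4.
Altogether 3 + 3 + 4 + 4 + 4 = 18.
18 ÷ 12 = 1 complete bar with 6 left over.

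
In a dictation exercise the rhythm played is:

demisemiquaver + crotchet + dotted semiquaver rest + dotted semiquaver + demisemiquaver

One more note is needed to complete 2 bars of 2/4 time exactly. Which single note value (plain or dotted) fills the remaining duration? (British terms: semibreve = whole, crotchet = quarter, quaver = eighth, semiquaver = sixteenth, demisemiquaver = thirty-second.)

2 bars of 2/4 = 32 thirty-second notes.
Convert each value to thirty-second notes: demisemiquaver = 1; crotchet = 8; dotted semiquaver rest = 3; dotted semiquaver = 3; demisemiquaver = 1.
Total: 1 + 8 + 3 + 3 + 1 = 16.
Remaining: 32 − 16 = 16 thirty-second notes, which is a half note.

half note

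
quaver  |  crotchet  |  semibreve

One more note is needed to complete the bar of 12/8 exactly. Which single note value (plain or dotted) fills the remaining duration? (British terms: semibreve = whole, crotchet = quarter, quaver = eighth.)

The bar of 12/8 = 12 eighth notes.
Each duration in eighth notes: quaver = 1; crotchet = 2; semibreve = 8.
Adding: 1 + 2 + 8 = 11.
Remaining: 12 − 11 = 1 eighth note, which is a eighth note.

eighth note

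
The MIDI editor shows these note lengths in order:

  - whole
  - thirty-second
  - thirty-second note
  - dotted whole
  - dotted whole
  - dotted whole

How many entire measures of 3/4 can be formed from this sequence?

One bar of 3/4 = 24 thirty-second notes.
In thirty-second notes: whole = 32; thirty-second = 1; thirty-second note = 1; dotted whole = 48; dotted whole = 48; dotted whole = 48.
Sum: 32 + 1 + 1 + 48 + 48 + 48 = 178.
178 ÷ 24 = 7 complete bars with 10 left over.

7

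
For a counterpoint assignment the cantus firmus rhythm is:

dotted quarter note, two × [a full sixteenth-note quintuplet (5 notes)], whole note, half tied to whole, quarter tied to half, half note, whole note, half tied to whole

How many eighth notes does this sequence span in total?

In eighth notes: dotted quarter note = 3; a full sixteenth-note quintuplet (5 notes) (five quintuplet sixteenths span one quarter) = 2; a full sixteenth-note quintuplet (5 notes) (five quintuplet sixteenths span one quarter) = 2; whole note = 8; half tied to whole (half + whole) = 12; quarter tied to half (quarter + half) = 6; half note = 4; whole note = 8; half tied to whole (half + whole) = 12.
Adding: 3 + 2 + 2 + 8 + 12 + 6 + 4 + 8 + 12 = 57 eighth notes.

57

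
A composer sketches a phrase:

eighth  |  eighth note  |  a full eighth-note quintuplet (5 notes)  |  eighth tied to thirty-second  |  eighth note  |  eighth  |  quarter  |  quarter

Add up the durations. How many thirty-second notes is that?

Express everything in thirty-second notes: eighth = 4; eighth note = 4; a full eighth-note quintuplet (5 notes) (five quintuplet eighths span one half) = 16; eighth tied to thirty-second (eighth + thirty-second) = 5; eighth note = 4; eighth = 4; quarter = 8; quarter = 8.
Adding: 4 + 4 + 16 + 5 + 4 + 4 + 8 + 8 = 53 thirty-second notes.

53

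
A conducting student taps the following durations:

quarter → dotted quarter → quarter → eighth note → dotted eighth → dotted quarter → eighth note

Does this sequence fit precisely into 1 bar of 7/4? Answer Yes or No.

No

One bar of 7/4 = 28 sixteenth notes.
Each duration in sixteenth notes: quarter = 4; dotted quarter = 6; quarter = 4; eighth note = 2; dotted eighth = 3; dotted quarter = 6; eighth note = 2.
Adding: 4 + 6 + 4 + 2 + 3 + 6 + 2 = 27.
27 falls short of 28, so the answer is No.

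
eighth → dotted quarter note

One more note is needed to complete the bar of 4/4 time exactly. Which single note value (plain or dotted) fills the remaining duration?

The bar of 4/4 = 8 eighth notes.
In eighth notes: eighth = 1; dotted quarter note = 3.
Sum: 1 + 3 = 4.
Remaining: 8 − 4 = 4 eighth notes, which is a half note.

half note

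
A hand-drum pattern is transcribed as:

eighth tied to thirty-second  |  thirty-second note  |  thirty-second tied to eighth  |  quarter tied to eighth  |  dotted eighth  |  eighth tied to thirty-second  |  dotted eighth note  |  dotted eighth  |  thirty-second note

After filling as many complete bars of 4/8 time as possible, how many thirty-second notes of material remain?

15

One bar of 4/8 = 16 thirty-second notes.
Convert each value to thirty-second notes: eighth tied to thirty-second (eighth + thirty-second) = 5; thirty-second note = 1; thirty-second tied to eighth (thirty-second + eighth) = 5; quarter tied to eighth (quarter + eighth) = 12; dotted eighth = 6; eighth tied to thirty-second (eighth + thirty-second) = 5; dotted eighth note = 6; dotted eighth = 6; thirty-second note = 1.
Adding: 5 + 1 + 5 + 12 + 6 + 5 + 6 + 6 + 1 = 47.
47 ÷ 16 = 2 complete bars with 15 thirty-second notes remaining.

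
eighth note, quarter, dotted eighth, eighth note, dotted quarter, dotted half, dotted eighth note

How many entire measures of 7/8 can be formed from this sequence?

One bar of 7/8 = 14 sixteenth notes.
Convert each value to sixteenth notes: eighth note = 2; quarter = 4; dotted eighth = 3; eighth note = 2; dotted quarter = 6; dotted half = 12; dotted eighth note = 3.
Adding: 2 + 4 + 3 + 2 + 6 + 12 + 3 = 32.
32 ÷ 14 = 2 complete bars with 4 left over.

2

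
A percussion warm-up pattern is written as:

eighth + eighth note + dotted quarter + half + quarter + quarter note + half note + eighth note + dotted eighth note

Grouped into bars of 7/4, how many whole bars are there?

1

One bar of 7/4 = 28 sixteenth notes.
Working in sixteenth notes: eighth = 2; eighth note = 2; dotted quarter = 6; half = 8; quarter = 4; quarter note = 4; half note = 8; eighth note = 2; dotted eighth note = 3.
Adding: 2 + 2 + 6 + 8 + 4 + 4 + 8 + 2 + 3 = 39.
39 ÷ 28 = 1 complete bar with 11 left over.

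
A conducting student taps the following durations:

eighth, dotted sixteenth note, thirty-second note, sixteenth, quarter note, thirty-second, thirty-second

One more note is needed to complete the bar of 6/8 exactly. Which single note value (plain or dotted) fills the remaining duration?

The bar of 6/8 = 24 thirty-second notes.
In thirty-second notes: eighth = 4; dotted sixteenth note = 3; thirty-second note = 1; sixteenth = 2; quarter note = 8; thirty-second = 1; thirty-second = 1.
Total: 4 + 3 + 1 + 2 + 8 + 1 + 1 = 20.
Remaining: 24 − 20 = 4 thirty-second notes, which is a eighth note.

eighth note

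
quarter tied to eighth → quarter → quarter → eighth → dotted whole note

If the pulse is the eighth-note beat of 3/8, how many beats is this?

20

One eighth-note beat = 2 sixteenth notes.
Convert each value to sixteenth notes: quarter tied to eighth (quarter + eighth) = 6; quarter = 4; quarter = 4; eighth = 2; dotted whole note = 24.
Total: 6 + 4 + 4 + 2 + 24 = 40.
40 ÷ 2 = 20 beats.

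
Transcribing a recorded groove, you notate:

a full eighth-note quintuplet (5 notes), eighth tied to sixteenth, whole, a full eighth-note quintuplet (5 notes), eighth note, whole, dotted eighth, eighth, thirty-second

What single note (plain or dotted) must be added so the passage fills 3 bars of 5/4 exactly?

3 bars of 5/4 = 120 thirty-second notes.
Express everything in thirty-second notes: a full eighth-note quintuplet (5 notes) (five quintuplet eighths span one half) = 16; eighth tied to sixteenth (eighth + sixteenth) = 6; whole = 32; a full eighth-note quintuplet (5 notes) (five quintuplet eighths span one half) = 16; eighth note = 4; whole = 32; dotted eighth = 6; eighth = 4; thirty-second = 1.
Adding: 16 + 6 + 32 + 16 + 4 + 32 + 6 + 4 + 1 = 117.
Remaining: 120 − 117 = 3 thirty-second notes, which is a dotted sixteenth note.

dotted sixteenth note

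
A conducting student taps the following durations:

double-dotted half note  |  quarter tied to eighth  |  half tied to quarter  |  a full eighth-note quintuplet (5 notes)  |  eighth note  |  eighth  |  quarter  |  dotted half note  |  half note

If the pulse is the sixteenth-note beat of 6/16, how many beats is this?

68

One sixteenth-note beat = 2 thirty-second notes.
Express everything in thirty-second notes: double-dotted half note = 28; quarter tied to eighth (quarter + eighth) = 12; half tied to quarter (half + quarter) = 24; a full eighth-note quintuplet (5 notes) (five quintuplet eighths span one half) = 16; eighth note = 4; eighth = 4; quarter = 8; dotted half note = 24; half note = 16.
Altogether 28 + 12 + 24 + 16 + 4 + 4 + 8 + 24 + 16 = 136.
136 ÷ 2 = 68 beats.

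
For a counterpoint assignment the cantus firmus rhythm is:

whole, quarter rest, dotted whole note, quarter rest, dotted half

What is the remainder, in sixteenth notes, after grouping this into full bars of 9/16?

6

One bar of 9/16 = 9 sixteenth notes.
Each duration in sixteenth notes: whole = 16; quarter rest = 4; dotted whole note = 24; quarter rest = 4; dotted half = 12.
Adding: 16 + 4 + 24 + 4 + 12 = 60.
60 ÷ 9 = 6 complete bars with 6 sixteenth notes remaining.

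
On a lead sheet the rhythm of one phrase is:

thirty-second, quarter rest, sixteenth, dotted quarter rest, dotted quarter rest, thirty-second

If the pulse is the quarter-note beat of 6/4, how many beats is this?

4.5

One quarter-note beat = 8 thirty-second notes.
Working in thirty-second notes: thirty-second = 1; quarter rest = 8; sixteenth = 2; dotted quarter rest = 12; dotted quarter rest = 12; thirty-second = 1.
Adding: 1 + 8 + 2 + 12 + 12 + 1 = 36.
36 ÷ 8 = 4.5 beats.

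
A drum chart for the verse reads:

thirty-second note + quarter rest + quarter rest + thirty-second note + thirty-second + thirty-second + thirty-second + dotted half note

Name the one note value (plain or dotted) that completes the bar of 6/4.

The bar of 6/4 = 48 thirty-second notes.
Express everything in thirty-second notes: thirty-second note = 1; quarter rest = 8; quarter rest = 8; thirty-second note = 1; thirty-second = 1; thirty-second = 1; thirty-second = 1; dotted half note = 24.
Altogether 1 + 8 + 8 + 1 + 1 + 1 + 1 + 24 = 45.
Remaining: 48 − 45 = 3 thirty-second notes, which is a dotted sixteenth note.

dotted sixteenth note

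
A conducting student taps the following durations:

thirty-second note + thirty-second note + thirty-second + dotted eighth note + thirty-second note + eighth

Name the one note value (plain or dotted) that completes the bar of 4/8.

The bar of 4/8 = 16 thirty-second notes.
Express everything in thirty-second notes: thirty-second note = 1; thirty-second note = 1; thirty-second = 1; dotted eighth note = 6; thirty-second note = 1; eighth = 4.
Total: 1 + 1 + 1 + 6 + 1 + 4 = 14.
Remaining: 16 − 14 = 2 thirty-second notes, which is a sixteenth note.

sixteenth note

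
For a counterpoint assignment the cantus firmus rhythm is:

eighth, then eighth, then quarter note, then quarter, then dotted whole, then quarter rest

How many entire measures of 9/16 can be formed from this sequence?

4

One bar of 9/16 = 9 sixteenth notes.
Convert each value to sixteenth notes: eighth = 2; eighth = 2; quarter note = 4; quarter = 4; dotted whole = 24; quarter rest = 4.
Total: 2 + 2 + 4 + 4 + 24 + 4 = 40.
40 ÷ 9 = 4 complete bars with 4 left over.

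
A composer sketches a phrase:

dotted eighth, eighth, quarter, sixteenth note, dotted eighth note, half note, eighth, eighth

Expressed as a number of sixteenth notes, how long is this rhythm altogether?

Working in sixteenth notes: dotted eighth = 3; eighth = 2; quarter = 4; sixteenth note = 1; dotted eighth note = 3; half note = 8; eighth = 2; eighth = 2.
Total: 3 + 2 + 4 + 1 + 3 + 8 + 2 + 2 = 25 sixteenth notes.

25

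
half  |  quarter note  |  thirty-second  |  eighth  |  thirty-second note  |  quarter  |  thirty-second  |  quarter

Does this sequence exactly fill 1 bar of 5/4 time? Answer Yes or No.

No

One bar of 5/4 = 40 thirty-second notes.
In thirty-second notes: half = 16; quarter note = 8; thirty-second = 1; eighth = 4; thirty-second note = 1; quarter = 8; thirty-second = 1; quarter = 8.
Altogether 16 + 8 + 1 + 4 + 1 + 8 + 1 + 8 = 47.
47 exceeds 40, so the answer is No.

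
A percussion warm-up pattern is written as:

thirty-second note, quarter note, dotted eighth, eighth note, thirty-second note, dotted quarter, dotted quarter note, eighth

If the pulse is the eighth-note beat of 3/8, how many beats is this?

12

One eighth-note beat = 4 thirty-second notes.
Convert each value to thirty-second notes: thirty-second note = 1; quarter note = 8; dotted eighth = 6; eighth note = 4; thirty-second note = 1; dotted quarter = 12; dotted quarter note = 12; eighth = 4.
Altogether 1 + 8 + 6 + 4 + 1 + 12 + 12 + 4 = 48.
48 ÷ 4 = 12 beats.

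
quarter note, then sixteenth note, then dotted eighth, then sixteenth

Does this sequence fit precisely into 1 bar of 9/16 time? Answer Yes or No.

One bar of 9/16 = 9 sixteenth notes.
Convert each value to sixteenth notes: quarter note = 4; sixteenth note = 1; dotted eighth = 3; sixteenth = 1.
Adding: 4 + 1 + 3 + 1 = 9.
9 equals 9, so the answer is Yes.

Yes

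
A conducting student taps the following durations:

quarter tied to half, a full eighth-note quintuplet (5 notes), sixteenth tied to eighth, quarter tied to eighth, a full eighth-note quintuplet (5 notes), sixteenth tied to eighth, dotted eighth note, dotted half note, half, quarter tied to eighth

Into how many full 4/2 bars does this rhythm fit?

2

One bar of 4/2 = 32 sixteenth notes.
In sixteenth notes: quarter tied to half (quarter + half) = 12; a full eighth-note quintuplet (5 notes) (five quintuplet eighths span one half) = 8; sixteenth tied to eighth (sixteenth + eighth) = 3; quarter tied to eighth (quarter + eighth) = 6; a full eighth-note quintuplet (5 notes) (five quintuplet eighths span one half) = 8; sixteenth tied to eighth (sixteenth + eighth) = 3; dotted eighth note = 3; dotted half note = 12; half = 8; quarter tied to eighth (quarter + eighth) = 6.
Sum: 12 + 8 + 3 + 6 + 8 + 3 + 3 + 12 + 8 + 6 = 69.
69 ÷ 32 = 2 complete bars with 5 left over.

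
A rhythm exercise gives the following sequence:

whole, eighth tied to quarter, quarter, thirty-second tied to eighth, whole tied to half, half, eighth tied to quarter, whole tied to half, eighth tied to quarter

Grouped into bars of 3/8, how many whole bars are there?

16

One bar of 3/8 = 12 thirty-second notes.
Express everything in thirty-second notes: whole = 32; eighth tied to quarter (eighth + quarter) = 12; quarter = 8; thirty-second tied to eighth (thirty-second + eighth) = 5; whole tied to half (whole + half) = 48; half = 16; eighth tied to quarter (eighth + quarter) = 12; whole tied to half (whole + half) = 48; eighth tied to quarter (eighth + quarter) = 12.
Sum: 32 + 12 + 8 + 5 + 48 + 16 + 12 + 48 + 12 = 193.
193 ÷ 12 = 16 complete bars with 1 left over.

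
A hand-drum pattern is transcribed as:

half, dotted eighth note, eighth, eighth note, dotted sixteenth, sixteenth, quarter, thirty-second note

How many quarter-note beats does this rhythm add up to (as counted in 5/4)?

One quarter-note beat = 8 thirty-second notes.
Express everything in thirty-second notes: half = 16; dotted eighth note = 6; eighth = 4; eighth note = 4; dotted sixteenth = 3; sixteenth = 2; quarter = 8; thirty-second note = 1.
Total: 16 + 6 + 4 + 4 + 3 + 2 + 8 + 1 = 44.
44 ÷ 8 = 5.5 beats.

5.5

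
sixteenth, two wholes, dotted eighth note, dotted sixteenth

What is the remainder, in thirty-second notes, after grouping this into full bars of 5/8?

One bar of 5/8 = 20 thirty-second notes.
Each duration in thirty-second notes: sixteenth = 2; whole = 32; whole = 32; dotted eighth note = 6; dotted sixteenth = 3.
Adding: 2 + 32 + 32 + 6 + 3 = 75.
75 ÷ 20 = 3 complete bars with 15 thirty-second notes remaining.

15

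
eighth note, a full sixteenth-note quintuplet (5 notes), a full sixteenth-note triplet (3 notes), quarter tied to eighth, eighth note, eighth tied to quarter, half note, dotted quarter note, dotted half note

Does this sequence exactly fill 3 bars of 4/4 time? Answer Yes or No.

One bar of 4/4 = 8 eighth notes, so 3 bars = 24.
In eighth notes: eighth note = 1; a full sixteenth-note quintuplet (5 notes) (five quintuplet sixteenths span one quarter) = 2; a full sixteenth-note triplet (3 notes) (three triplet sixteenths span one eighth) = 1; quarter tied to eighth (quarter + eighth) = 3; eighth note = 1; eighth tied to quarter (eighth + quarter) = 3; half note = 4; dotted quarter note = 3; dotted half note = 6.
Altogether 1 + 2 + 1 + 3 + 1 + 3 + 4 + 3 + 6 = 24.
24 equals 24, so the answer is Yes.

Yes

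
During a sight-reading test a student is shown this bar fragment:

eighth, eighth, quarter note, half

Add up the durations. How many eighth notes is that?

8

In eighth notes: eighth = 1; eighth = 1; quarter note = 2; half = 4.
Sum: 1 + 1 + 2 + 4 = 8 eighth notes.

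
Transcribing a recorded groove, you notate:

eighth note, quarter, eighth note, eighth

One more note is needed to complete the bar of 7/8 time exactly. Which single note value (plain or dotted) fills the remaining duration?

The bar of 7/8 = 7 eighth notes.
Working in eighth notes: eighth note = 1; quarter = 2; eighth note = 1; eighth = 1.
Sum: 1 + 2 + 1 + 1 = 5.
Remaining: 7 − 5 = 2 eighth notes, which is a quarter note.

quarter note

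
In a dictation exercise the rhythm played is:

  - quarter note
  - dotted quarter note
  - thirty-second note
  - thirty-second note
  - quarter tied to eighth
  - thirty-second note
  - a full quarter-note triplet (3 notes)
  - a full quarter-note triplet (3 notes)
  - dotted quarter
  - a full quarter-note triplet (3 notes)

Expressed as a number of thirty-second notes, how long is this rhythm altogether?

Express everything in thirty-second notes: quarter note = 8; dotted quarter note = 12; thirty-second note = 1; thirty-second note = 1; quarter tied to eighth (quarter + eighth) = 12; thirty-second note = 1; a full quarter-note triplet (3 notes) (three triplet quarters span one half) = 16; a full quarter-note triplet (3 notes) (three triplet quarters span one half) = 16; dotted quarter = 12; a full quarter-note triplet (3 notes) (three triplet quarters span one half) = 16.
Sum: 8 + 12 + 1 + 1 + 12 + 1 + 16 + 16 + 12 + 16 = 95 thirty-second notes.

95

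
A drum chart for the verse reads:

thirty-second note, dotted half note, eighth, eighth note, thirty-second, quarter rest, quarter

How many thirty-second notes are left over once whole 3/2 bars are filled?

One bar of 3/2 = 48 thirty-second notes.
Working in thirty-second notes: thirty-second note = 1; dotted half note = 24; eighth = 4; eighth note = 4; thirty-second = 1; quarter rest = 8; quarter = 8.
Adding: 1 + 24 + 4 + 4 + 1 + 8 + 8 = 50.
50 ÷ 48 = 1 complete bar with 2 thirty-second notes remaining.

2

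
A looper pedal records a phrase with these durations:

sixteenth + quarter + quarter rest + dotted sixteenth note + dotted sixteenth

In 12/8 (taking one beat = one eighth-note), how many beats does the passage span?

6

One eighth-note beat = 4 thirty-second notes.
Each duration in thirty-second notes: sixteenth = 2; quarter = 8; quarter rest = 8; dotted sixteenth note = 3; dotted sixteenth = 3.
Adding: 2 + 8 + 8 + 3 + 3 = 24.
24 ÷ 4 = 6 beats.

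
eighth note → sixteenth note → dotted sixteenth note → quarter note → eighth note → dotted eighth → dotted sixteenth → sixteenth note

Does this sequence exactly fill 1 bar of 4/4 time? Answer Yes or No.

One bar of 4/4 = 32 thirty-second notes.
Working in thirty-second notes: eighth note = 4; sixteenth note = 2; dotted sixteenth note = 3; quarter note = 8; eighth note = 4; dotted eighth = 6; dotted sixteenth = 3; sixteenth note = 2.
Sum: 4 + 2 + 3 + 8 + 4 + 6 + 3 + 2 = 32.
32 equals 32, so the answer is Yes.

Yes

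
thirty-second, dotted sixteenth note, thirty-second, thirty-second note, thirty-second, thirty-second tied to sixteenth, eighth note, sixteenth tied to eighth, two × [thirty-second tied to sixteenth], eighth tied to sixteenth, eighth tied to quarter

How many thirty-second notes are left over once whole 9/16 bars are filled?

One bar of 9/16 = 18 thirty-second notes.
Convert each value to thirty-second notes: thirty-second = 1; dotted sixteenth note = 3; thirty-second = 1; thirty-second note = 1; thirty-second = 1; thirty-second tied to sixteenth (thirty-second + sixteenth) = 3; eighth note = 4; sixteenth tied to eighth (sixteenth + eighth) = 6; thirty-second tied to sixteenth (thirty-second + sixteenth) = 3; thirty-second tied to sixteenth (thirty-second + sixteenth) = 3; eighth tied to sixteenth (eighth + sixteenth) = 6; eighth tied to quarter (eighth + quarter) = 12.
Altogether 1 + 3 + 1 + 1 + 1 + 3 + 4 + 6 + 3 + 3 + 6 + 12 = 44.
44 ÷ 18 = 2 complete bars with 8 thirty-second notes remaining.

8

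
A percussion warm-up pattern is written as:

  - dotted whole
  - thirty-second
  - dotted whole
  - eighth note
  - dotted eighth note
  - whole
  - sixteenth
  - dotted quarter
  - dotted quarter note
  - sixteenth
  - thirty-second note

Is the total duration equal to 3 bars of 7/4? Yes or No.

Yes

One bar of 7/4 = 56 thirty-second notes, so 3 bars = 168.
Each duration in thirty-second notes: dotted whole = 48; thirty-second = 1; dotted whole = 48; eighth note = 4; dotted eighth note = 6; whole = 32; sixteenth = 2; dotted quarter = 12; dotted quarter note = 12; sixteenth = 2; thirty-second note = 1.
Adding: 48 + 1 + 48 + 4 + 6 + 32 + 2 + 12 + 12 + 2 + 1 = 168.
168 equals 168, so the answer is Yes.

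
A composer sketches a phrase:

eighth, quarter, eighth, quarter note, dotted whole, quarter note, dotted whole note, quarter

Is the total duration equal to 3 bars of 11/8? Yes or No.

One bar of 11/8 = 11 eighth notes, so 3 bars = 33.
In eighth notes: eighth = 1; quarter = 2; eighth = 1; quarter note = 2; dotted whole = 12; quarter note = 2; dotted whole note = 12; quarter = 2.
Total: 1 + 2 + 1 + 2 + 12 + 2 + 12 + 2 = 34.
34 exceeds 33, so the answer is No.

No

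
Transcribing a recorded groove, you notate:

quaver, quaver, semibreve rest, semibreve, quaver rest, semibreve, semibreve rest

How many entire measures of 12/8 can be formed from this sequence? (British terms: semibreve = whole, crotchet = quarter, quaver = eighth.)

2

One bar of 12/8 = 12 eighth notes.
Express everything in eighth notes: quaver = 1; quaver = 1; semibreve rest = 8; semibreve = 8; quaver rest = 1; semibreve = 8; semibreve rest = 8.
Adding: 1 + 1 + 8 + 8 + 1 + 8 + 8 = 35.
35 ÷ 12 = 2 complete bars with 11 left over.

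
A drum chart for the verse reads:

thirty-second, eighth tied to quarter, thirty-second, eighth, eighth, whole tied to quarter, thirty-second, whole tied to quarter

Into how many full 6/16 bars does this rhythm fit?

8

One bar of 6/16 = 12 thirty-second notes.
In thirty-second notes: thirty-second = 1; eighth tied to quarter (eighth + quarter) = 12; thirty-second = 1; eighth = 4; eighth = 4; whole tied to quarter (whole + quarter) = 40; thirty-second = 1; whole tied to quarter (whole + quarter) = 40.
Adding: 1 + 12 + 1 + 4 + 4 + 40 + 1 + 40 = 103.
103 ÷ 12 = 8 complete bars with 7 left over.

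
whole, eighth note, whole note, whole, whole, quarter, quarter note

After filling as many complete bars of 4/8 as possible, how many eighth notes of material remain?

One bar of 4/8 = 4 eighth notes.
Express everything in eighth notes: whole = 8; eighth note = 1; whole note = 8; whole = 8; whole = 8; quarter = 2; quarter note = 2.
Total: 8 + 1 + 8 + 8 + 8 + 2 + 2 = 37.
37 ÷ 4 = 9 complete bars with 1 eighth note remaining.

1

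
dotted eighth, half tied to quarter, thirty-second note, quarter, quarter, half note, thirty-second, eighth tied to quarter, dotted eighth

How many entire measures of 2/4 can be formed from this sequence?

5

One bar of 2/4 = 16 thirty-second notes.
Each duration in thirty-second notes: dotted eighth = 6; half tied to quarter (half + quarter) = 24; thirty-second note = 1; quarter = 8; quarter = 8; half note = 16; thirty-second = 1; eighth tied to quarter (eighth + quarter) = 12; dotted eighth = 6.
Total: 6 + 24 + 1 + 8 + 8 + 16 + 1 + 12 + 6 = 82.
82 ÷ 16 = 5 complete bars with 2 left over.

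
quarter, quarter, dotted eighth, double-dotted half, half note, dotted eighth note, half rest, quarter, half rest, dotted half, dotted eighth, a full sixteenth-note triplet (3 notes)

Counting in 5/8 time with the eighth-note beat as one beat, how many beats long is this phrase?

One eighth-note beat = 2 sixteenth notes.
In sixteenth notes: quarter = 4; quarter = 4; dotted eighth = 3; double-dotted half = 14; half note = 8; dotted eighth note = 3; half rest = 8; quarter = 4; half rest = 8; dotted half = 12; dotted eighth = 3; a full sixteenth-note triplet (3 notes) (three triplet sixteenths span one eighth) = 2.
Adding: 4 + 4 + 3 + 14 + 8 + 3 + 8 + 4 + 8 + 12 + 3 + 2 = 73.
73 ÷ 2 = 36.5 beats.

36.5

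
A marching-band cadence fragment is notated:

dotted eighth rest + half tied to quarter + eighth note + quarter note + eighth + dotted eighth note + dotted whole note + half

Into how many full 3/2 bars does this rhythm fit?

2

One bar of 3/2 = 24 sixteenth notes.
Convert each value to sixteenth notes: dotted eighth rest = 3; half tied to quarter (half + quarter) = 12; eighth note = 2; quarter note = 4; eighth = 2; dotted eighth note = 3; dotted whole note = 24; half = 8.
Total: 3 + 12 + 2 + 4 + 2 + 3 + 24 + 8 = 58.
58 ÷ 24 = 2 complete bars with 10 left over.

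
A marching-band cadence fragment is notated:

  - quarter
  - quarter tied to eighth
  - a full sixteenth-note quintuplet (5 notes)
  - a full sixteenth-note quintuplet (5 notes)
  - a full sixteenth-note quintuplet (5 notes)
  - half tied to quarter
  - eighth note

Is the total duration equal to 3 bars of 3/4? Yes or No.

One bar of 3/4 = 6 eighth notes, so 3 bars = 18.
In eighth notes: quarter = 2; quarter tied to eighth (quarter + eighth) = 3; a full sixteenth-note quintuplet (5 notes) (five quintuplet sixteenths span one quarter) = 2; a full sixteenth-note quintuplet (5 notes) (five quintuplet sixteenths span one quarter) = 2; a full sixteenth-note quintuplet (5 notes) (five quintuplet sixteenths span one quarter) = 2; half tied to quarter (half + quarter) = 6; eighth note = 1.
Altogether 2 + 3 + 2 + 2 + 2 + 6 + 1 = 18.
18 equals 18, so the answer is Yes.

Yes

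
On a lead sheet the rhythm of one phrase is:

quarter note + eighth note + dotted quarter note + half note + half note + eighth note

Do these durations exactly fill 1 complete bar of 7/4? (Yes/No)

One bar of 7/4 = 14 eighth notes.
Each duration in eighth notes: quarter note = 2; eighth note = 1; dotted quarter note = 3; half note = 4; half note = 4; eighth note = 1.
Total: 2 + 1 + 3 + 4 + 4 + 1 = 15.
15 exceeds 14, so the answer is No.

No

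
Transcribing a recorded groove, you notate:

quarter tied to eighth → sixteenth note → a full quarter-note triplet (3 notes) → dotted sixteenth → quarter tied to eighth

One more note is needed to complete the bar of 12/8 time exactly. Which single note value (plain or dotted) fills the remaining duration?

dotted sixteenth note

The bar of 12/8 = 48 thirty-second notes.
Working in thirty-second notes: quarter tied to eighth (quarter + eighth) = 12; sixteenth note = 2; a full quarter-note triplet (3 notes) (three triplet quarters span one half) = 16; dotted sixteenth = 3; quarter tied to eighth (quarter + eighth) = 12.
Sum: 12 + 2 + 16 + 3 + 12 = 45.
Remaining: 48 − 45 = 3 thirty-second notes, which is a dotted sixteenth note.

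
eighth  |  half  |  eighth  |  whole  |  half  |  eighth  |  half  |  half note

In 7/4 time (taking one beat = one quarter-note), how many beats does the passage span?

13.5

One quarter-note beat = 2 eighth notes.
Express everything in eighth notes: eighth = 1; half = 4; eighth = 1; whole = 8; half = 4; eighth = 1; half = 4; half note = 4.
Altogether 1 + 4 + 1 + 8 + 4 + 1 + 4 + 4 = 27.
27 ÷ 2 = 13.5 beats.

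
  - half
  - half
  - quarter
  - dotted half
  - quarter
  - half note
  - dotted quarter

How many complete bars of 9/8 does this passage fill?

One bar of 9/8 = 9 eighth notes.
Express everything in eighth notes: half = 4; half = 4; quarter = 2; dotted half = 6; quarter = 2; half note = 4; dotted quarter = 3.
Sum: 4 + 4 + 2 + 6 + 2 + 4 + 3 = 25.
25 ÷ 9 = 2 complete bars with 7 left over.

2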